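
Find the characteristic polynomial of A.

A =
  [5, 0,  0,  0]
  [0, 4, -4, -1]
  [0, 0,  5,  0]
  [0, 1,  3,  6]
x^4 - 20*x^3 + 150*x^2 - 500*x + 625

Expanding det(x·I − A) (e.g. by cofactor expansion or by noting that A is similar to its Jordan form J, which has the same characteristic polynomial as A) gives
  χ_A(x) = x^4 - 20*x^3 + 150*x^2 - 500*x + 625
which factors as (x - 5)^4. The eigenvalues (with algebraic multiplicities) are λ = 5 with multiplicity 4.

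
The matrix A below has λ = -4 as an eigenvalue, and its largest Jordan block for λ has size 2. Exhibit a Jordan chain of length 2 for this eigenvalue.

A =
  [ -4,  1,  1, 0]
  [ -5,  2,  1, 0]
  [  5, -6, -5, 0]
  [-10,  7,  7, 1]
A Jordan chain for λ = -4 of length 2:
v_1 = (2, 2, -2, 4)ᵀ
v_2 = (1, 1, 1, 0)ᵀ

Let N = A − (-4)·I. We want v_2 with N^2 v_2 = 0 but N^1 v_2 ≠ 0; then v_{j-1} := N · v_j for j = 2, …, 2.

Pick v_2 = (1, 1, 1, 0)ᵀ.
Then v_1 = N · v_2 = (2, 2, -2, 4)ᵀ.

Sanity check: (A − (-4)·I) v_1 = (0, 0, 0, 0)ᵀ = 0. ✓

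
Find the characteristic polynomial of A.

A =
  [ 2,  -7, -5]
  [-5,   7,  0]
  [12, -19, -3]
x^3 - 6*x^2 + 12*x - 8

Expanding det(x·I − A) (e.g. by cofactor expansion or by noting that A is similar to its Jordan form J, which has the same characteristic polynomial as A) gives
  χ_A(x) = x^3 - 6*x^2 + 12*x - 8
which factors as (x - 2)^3. The eigenvalues (with algebraic multiplicities) are λ = 2 with multiplicity 3.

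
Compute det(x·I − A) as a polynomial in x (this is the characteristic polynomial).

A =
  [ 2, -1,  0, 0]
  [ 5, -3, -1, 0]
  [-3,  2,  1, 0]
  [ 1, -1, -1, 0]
x^4

Expanding det(x·I − A) (e.g. by cofactor expansion or by noting that A is similar to its Jordan form J, which has the same characteristic polynomial as A) gives
  χ_A(x) = x^4
which factors as x^4. The eigenvalues (with algebraic multiplicities) are λ = 0 with multiplicity 4.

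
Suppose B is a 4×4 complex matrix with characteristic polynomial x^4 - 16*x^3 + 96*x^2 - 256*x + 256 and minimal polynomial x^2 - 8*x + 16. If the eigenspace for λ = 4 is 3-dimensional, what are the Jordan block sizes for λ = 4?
Block sizes for λ = 4: [2, 1, 1]

Step 1 — from the characteristic polynomial, algebraic multiplicity of λ = 4 is 4. From dim ker(B − (4)·I) = 3, there are exactly 3 Jordan blocks for λ = 4.
Step 2 — from the minimal polynomial, the factor (x − 4)^2 tells us the largest block for λ = 4 has size 2.
Step 3 — with total size 4, 3 blocks, and largest block 2, the block sizes (in nonincreasing order) are [2, 1, 1].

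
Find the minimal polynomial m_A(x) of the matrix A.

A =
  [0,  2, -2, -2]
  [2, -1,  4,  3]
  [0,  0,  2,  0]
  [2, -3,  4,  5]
x^3 - 4*x^2 + 4*x

The characteristic polynomial is χ_A(x) = x*(x - 2)^3, so the eigenvalues are known. The minimal polynomial is
  m_A(x) = Π_λ (x − λ)^{k_λ}
where k_λ is the size of the *largest* Jordan block for λ (equivalently, the smallest k with (A − λI)^k v = 0 for every generalised eigenvector v of λ).

  λ = 0: largest Jordan block has size 1, contributing (x − 0)
  λ = 2: largest Jordan block has size 2, contributing (x − 2)^2

So m_A(x) = x*(x - 2)^2 = x^3 - 4*x^2 + 4*x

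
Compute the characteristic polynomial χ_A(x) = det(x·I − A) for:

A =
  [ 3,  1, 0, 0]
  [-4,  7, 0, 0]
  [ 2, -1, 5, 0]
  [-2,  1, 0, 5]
x^4 - 20*x^3 + 150*x^2 - 500*x + 625

Expanding det(x·I − A) (e.g. by cofactor expansion or by noting that A is similar to its Jordan form J, which has the same characteristic polynomial as A) gives
  χ_A(x) = x^4 - 20*x^3 + 150*x^2 - 500*x + 625
which factors as (x - 5)^4. The eigenvalues (with algebraic multiplicities) are λ = 5 with multiplicity 4.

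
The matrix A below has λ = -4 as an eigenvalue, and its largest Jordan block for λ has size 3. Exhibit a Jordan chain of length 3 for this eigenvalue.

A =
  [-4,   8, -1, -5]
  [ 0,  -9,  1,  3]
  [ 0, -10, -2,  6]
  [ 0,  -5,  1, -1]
A Jordan chain for λ = -4 of length 3:
v_1 = (-5, 0, 0, 0)ᵀ
v_2 = (8, -5, -10, -5)ᵀ
v_3 = (0, 1, 0, 0)ᵀ

Let N = A − (-4)·I. We want v_3 with N^3 v_3 = 0 but N^2 v_3 ≠ 0; then v_{j-1} := N · v_j for j = 3, …, 2.

Pick v_3 = (0, 1, 0, 0)ᵀ.
Then v_2 = N · v_3 = (8, -5, -10, -5)ᵀ.
Then v_1 = N · v_2 = (-5, 0, 0, 0)ᵀ.

Sanity check: (A − (-4)·I) v_1 = (0, 0, 0, 0)ᵀ = 0. ✓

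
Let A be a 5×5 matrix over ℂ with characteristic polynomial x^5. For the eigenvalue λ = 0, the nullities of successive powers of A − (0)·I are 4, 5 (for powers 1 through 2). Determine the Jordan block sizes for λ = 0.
Block sizes for λ = 0: [2, 1, 1, 1]

From the dimensions of kernels of powers, the number of Jordan blocks of size at least j is d_j − d_{j−1} where d_j = dim ker(N^j) (with d_0 = 0). Computing the differences gives [4, 1].
The number of blocks of size exactly k is (#blocks of size ≥ k) − (#blocks of size ≥ k + 1), so the partition is: 3 block(s) of size 1, 1 block(s) of size 2.
In nonincreasing order the block sizes are [2, 1, 1, 1].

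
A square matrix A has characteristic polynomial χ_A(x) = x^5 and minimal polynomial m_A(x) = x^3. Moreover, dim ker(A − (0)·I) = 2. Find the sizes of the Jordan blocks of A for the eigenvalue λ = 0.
Block sizes for λ = 0: [3, 2]

Step 1 — from the characteristic polynomial, algebraic multiplicity of λ = 0 is 5. From dim ker(A − (0)·I) = 2, there are exactly 2 Jordan blocks for λ = 0.
Step 2 — from the minimal polynomial, the factor (x − 0)^3 tells us the largest block for λ = 0 has size 3.
Step 3 — with total size 5, 2 blocks, and largest block 3, the block sizes (in nonincreasing order) are [3, 2].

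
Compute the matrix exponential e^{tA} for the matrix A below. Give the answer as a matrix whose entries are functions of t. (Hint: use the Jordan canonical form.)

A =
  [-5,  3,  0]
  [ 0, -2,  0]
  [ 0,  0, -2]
e^{tA} =
  [exp(-5*t), exp(-2*t) - exp(-5*t), 0]
  [0, exp(-2*t), 0]
  [0, 0, exp(-2*t)]

Strategy: write A = P · J · P⁻¹ where J is a Jordan canonical form, so e^{tA} = P · e^{tJ} · P⁻¹, and e^{tJ} can be computed block-by-block.

A has Jordan form
J =
  [-5,  0,  0]
  [ 0, -2,  0]
  [ 0,  0, -2]
(up to reordering of blocks).

Per-block formulas:
  For a 1×1 block at λ = -5: exp(t · [-5]) = [e^(-5t)].
  For a 1×1 block at λ = -2: exp(t · [-2]) = [e^(-2t)].

After assembling e^{tJ} and conjugating by P, we get:

e^{tA} =
  [exp(-5*t), exp(-2*t) - exp(-5*t), 0]
  [0, exp(-2*t), 0]
  [0, 0, exp(-2*t)]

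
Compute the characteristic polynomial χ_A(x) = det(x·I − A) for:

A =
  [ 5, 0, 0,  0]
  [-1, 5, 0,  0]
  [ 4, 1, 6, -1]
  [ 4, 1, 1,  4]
x^4 - 20*x^3 + 150*x^2 - 500*x + 625

Expanding det(x·I − A) (e.g. by cofactor expansion or by noting that A is similar to its Jordan form J, which has the same characteristic polynomial as A) gives
  χ_A(x) = x^4 - 20*x^3 + 150*x^2 - 500*x + 625
which factors as (x - 5)^4. The eigenvalues (with algebraic multiplicities) are λ = 5 with multiplicity 4.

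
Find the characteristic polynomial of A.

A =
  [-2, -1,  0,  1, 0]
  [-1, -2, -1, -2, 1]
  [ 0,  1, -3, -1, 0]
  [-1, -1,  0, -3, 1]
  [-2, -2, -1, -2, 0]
x^5 + 10*x^4 + 40*x^3 + 80*x^2 + 80*x + 32

Expanding det(x·I − A) (e.g. by cofactor expansion or by noting that A is similar to its Jordan form J, which has the same characteristic polynomial as A) gives
  χ_A(x) = x^5 + 10*x^4 + 40*x^3 + 80*x^2 + 80*x + 32
which factors as (x + 2)^5. The eigenvalues (with algebraic multiplicities) are λ = -2 with multiplicity 5.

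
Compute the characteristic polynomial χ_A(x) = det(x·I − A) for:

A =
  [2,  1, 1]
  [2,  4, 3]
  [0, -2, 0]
x^3 - 6*x^2 + 12*x - 8

Expanding det(x·I − A) (e.g. by cofactor expansion or by noting that A is similar to its Jordan form J, which has the same characteristic polynomial as A) gives
  χ_A(x) = x^3 - 6*x^2 + 12*x - 8
which factors as (x - 2)^3. The eigenvalues (with algebraic multiplicities) are λ = 2 with multiplicity 3.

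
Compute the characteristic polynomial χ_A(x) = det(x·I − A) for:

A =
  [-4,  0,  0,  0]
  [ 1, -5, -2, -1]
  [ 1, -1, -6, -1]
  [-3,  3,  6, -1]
x^4 + 16*x^3 + 96*x^2 + 256*x + 256

Expanding det(x·I − A) (e.g. by cofactor expansion or by noting that A is similar to its Jordan form J, which has the same characteristic polynomial as A) gives
  χ_A(x) = x^4 + 16*x^3 + 96*x^2 + 256*x + 256
which factors as (x + 4)^4. The eigenvalues (with algebraic multiplicities) are λ = -4 with multiplicity 4.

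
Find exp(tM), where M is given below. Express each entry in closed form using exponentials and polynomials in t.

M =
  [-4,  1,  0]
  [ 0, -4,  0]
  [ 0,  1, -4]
e^{tM} =
  [exp(-4*t), t*exp(-4*t), 0]
  [0, exp(-4*t), 0]
  [0, t*exp(-4*t), exp(-4*t)]

Strategy: write M = P · J · P⁻¹ where J is a Jordan canonical form, so e^{tM} = P · e^{tJ} · P⁻¹, and e^{tJ} can be computed block-by-block.

M has Jordan form
J =
  [-4,  1,  0]
  [ 0, -4,  0]
  [ 0,  0, -4]
(up to reordering of blocks).

Per-block formulas:
  For a 1×1 block at λ = -4: exp(t · [-4]) = [e^(-4t)].
  For a 2×2 Jordan block J_2(-4): exp(t · J_2(-4)) = e^(-4t)·(I + t·N), where N is the 2×2 nilpotent shift.

After assembling e^{tJ} and conjugating by P, we get:

e^{tM} =
  [exp(-4*t), t*exp(-4*t), 0]
  [0, exp(-4*t), 0]
  [0, t*exp(-4*t), exp(-4*t)]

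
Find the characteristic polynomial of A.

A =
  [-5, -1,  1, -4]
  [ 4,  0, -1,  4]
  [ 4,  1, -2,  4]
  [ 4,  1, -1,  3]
x^4 + 4*x^3 + 6*x^2 + 4*x + 1

Expanding det(x·I − A) (e.g. by cofactor expansion or by noting that A is similar to its Jordan form J, which has the same characteristic polynomial as A) gives
  χ_A(x) = x^4 + 4*x^3 + 6*x^2 + 4*x + 1
which factors as (x + 1)^4. The eigenvalues (with algebraic multiplicities) are λ = -1 with multiplicity 4.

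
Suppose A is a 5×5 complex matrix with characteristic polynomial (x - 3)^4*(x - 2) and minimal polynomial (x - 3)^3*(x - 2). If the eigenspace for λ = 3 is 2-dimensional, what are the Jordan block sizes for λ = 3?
Block sizes for λ = 3: [3, 1]

Step 1 — from the characteristic polynomial, algebraic multiplicity of λ = 3 is 4. From dim ker(A − (3)·I) = 2, there are exactly 2 Jordan blocks for λ = 3.
Step 2 — from the minimal polynomial, the factor (x − 3)^3 tells us the largest block for λ = 3 has size 3.
Step 3 — with total size 4, 2 blocks, and largest block 3, the block sizes (in nonincreasing order) are [3, 1].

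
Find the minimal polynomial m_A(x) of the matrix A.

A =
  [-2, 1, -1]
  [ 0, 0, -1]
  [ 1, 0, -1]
x^3 + 3*x^2 + 3*x + 1

The characteristic polynomial is χ_A(x) = (x + 1)^3, so the eigenvalues are known. The minimal polynomial is
  m_A(x) = Π_λ (x − λ)^{k_λ}
where k_λ is the size of the *largest* Jordan block for λ (equivalently, the smallest k with (A − λI)^k v = 0 for every generalised eigenvector v of λ).

  λ = -1: largest Jordan block has size 3, contributing (x + 1)^3

So m_A(x) = (x + 1)^3 = x^3 + 3*x^2 + 3*x + 1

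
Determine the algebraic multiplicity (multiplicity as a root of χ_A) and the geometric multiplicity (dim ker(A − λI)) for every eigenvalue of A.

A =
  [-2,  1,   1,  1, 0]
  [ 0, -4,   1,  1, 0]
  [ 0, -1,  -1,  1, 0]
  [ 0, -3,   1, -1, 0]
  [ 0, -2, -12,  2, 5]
λ = -2: alg = 4, geom = 2; λ = 5: alg = 1, geom = 1

Step 1 — factor the characteristic polynomial to read off the algebraic multiplicities:
  χ_A(x) = (x - 5)*(x + 2)^4

Step 2 — compute geometric multiplicities via the rank-nullity identity g(λ) = n − rank(A − λI):
  rank(A − (-2)·I) = 3, so dim ker(A − (-2)·I) = n − 3 = 2
  rank(A − (5)·I) = 4, so dim ker(A − (5)·I) = n − 4 = 1

Summary:
  λ = -2: algebraic multiplicity = 4, geometric multiplicity = 2
  λ = 5: algebraic multiplicity = 1, geometric multiplicity = 1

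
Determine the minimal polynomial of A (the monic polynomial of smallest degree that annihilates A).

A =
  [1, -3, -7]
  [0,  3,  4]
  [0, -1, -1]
x^3 - 3*x^2 + 3*x - 1

The characteristic polynomial is χ_A(x) = (x - 1)^3, so the eigenvalues are known. The minimal polynomial is
  m_A(x) = Π_λ (x − λ)^{k_λ}
where k_λ is the size of the *largest* Jordan block for λ (equivalently, the smallest k with (A − λI)^k v = 0 for every generalised eigenvector v of λ).

  λ = 1: largest Jordan block has size 3, contributing (x − 1)^3

So m_A(x) = (x - 1)^3 = x^3 - 3*x^2 + 3*x - 1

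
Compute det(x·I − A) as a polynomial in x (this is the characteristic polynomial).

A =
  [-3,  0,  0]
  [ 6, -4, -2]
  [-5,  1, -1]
x^3 + 8*x^2 + 21*x + 18

Expanding det(x·I − A) (e.g. by cofactor expansion or by noting that A is similar to its Jordan form J, which has the same characteristic polynomial as A) gives
  χ_A(x) = x^3 + 8*x^2 + 21*x + 18
which factors as (x + 2)*(x + 3)^2. The eigenvalues (with algebraic multiplicities) are λ = -3 with multiplicity 2, λ = -2 with multiplicity 1.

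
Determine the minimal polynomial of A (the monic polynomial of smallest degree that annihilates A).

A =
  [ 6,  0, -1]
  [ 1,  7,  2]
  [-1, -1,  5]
x^3 - 18*x^2 + 108*x - 216

The characteristic polynomial is χ_A(x) = (x - 6)^3, so the eigenvalues are known. The minimal polynomial is
  m_A(x) = Π_λ (x − λ)^{k_λ}
where k_λ is the size of the *largest* Jordan block for λ (equivalently, the smallest k with (A − λI)^k v = 0 for every generalised eigenvector v of λ).

  λ = 6: largest Jordan block has size 3, contributing (x − 6)^3

So m_A(x) = (x - 6)^3 = x^3 - 18*x^2 + 108*x - 216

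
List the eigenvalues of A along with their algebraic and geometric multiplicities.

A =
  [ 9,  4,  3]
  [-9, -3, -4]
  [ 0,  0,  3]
λ = 3: alg = 3, geom = 1

Step 1 — factor the characteristic polynomial to read off the algebraic multiplicities:
  χ_A(x) = (x - 3)^3

Step 2 — compute geometric multiplicities via the rank-nullity identity g(λ) = n − rank(A − λI):
  rank(A − (3)·I) = 2, so dim ker(A − (3)·I) = n − 2 = 1

Summary:
  λ = 3: algebraic multiplicity = 3, geometric multiplicity = 1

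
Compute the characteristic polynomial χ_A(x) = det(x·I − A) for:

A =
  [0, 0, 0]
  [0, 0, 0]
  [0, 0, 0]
x^3

Expanding det(x·I − A) (e.g. by cofactor expansion or by noting that A is similar to its Jordan form J, which has the same characteristic polynomial as A) gives
  χ_A(x) = x^3
which factors as x^3. The eigenvalues (with algebraic multiplicities) are λ = 0 with multiplicity 3.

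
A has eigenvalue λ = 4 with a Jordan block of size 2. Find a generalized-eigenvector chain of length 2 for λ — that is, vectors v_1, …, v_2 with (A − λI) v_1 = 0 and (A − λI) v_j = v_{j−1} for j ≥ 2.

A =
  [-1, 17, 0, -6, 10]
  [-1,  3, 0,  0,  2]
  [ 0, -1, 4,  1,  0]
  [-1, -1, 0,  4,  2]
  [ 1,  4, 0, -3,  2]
A Jordan chain for λ = 4 of length 2:
v_1 = (-6, 0, 1, 0, -3)ᵀ
v_2 = (0, 0, 0, 1, 0)ᵀ

Let N = A − (4)·I. We want v_2 with N^2 v_2 = 0 but N^1 v_2 ≠ 0; then v_{j-1} := N · v_j for j = 2, …, 2.

Pick v_2 = (0, 0, 0, 1, 0)ᵀ.
Then v_1 = N · v_2 = (-6, 0, 1, 0, -3)ᵀ.

Sanity check: (A − (4)·I) v_1 = (0, 0, 0, 0, 0)ᵀ = 0. ✓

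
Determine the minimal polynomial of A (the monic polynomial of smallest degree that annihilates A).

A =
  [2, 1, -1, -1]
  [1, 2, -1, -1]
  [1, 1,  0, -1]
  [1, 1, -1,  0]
x^2 - 2*x + 1

The characteristic polynomial is χ_A(x) = (x - 1)^4, so the eigenvalues are known. The minimal polynomial is
  m_A(x) = Π_λ (x − λ)^{k_λ}
where k_λ is the size of the *largest* Jordan block for λ (equivalently, the smallest k with (A − λI)^k v = 0 for every generalised eigenvector v of λ).

  λ = 1: largest Jordan block has size 2, contributing (x − 1)^2

So m_A(x) = (x - 1)^2 = x^2 - 2*x + 1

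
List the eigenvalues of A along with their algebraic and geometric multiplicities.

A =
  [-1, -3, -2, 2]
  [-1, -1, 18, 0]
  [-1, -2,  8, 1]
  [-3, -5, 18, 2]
λ = 0: alg = 2, geom = 1; λ = 4: alg = 2, geom = 1

Step 1 — factor the characteristic polynomial to read off the algebraic multiplicities:
  χ_A(x) = x^2*(x - 4)^2

Step 2 — compute geometric multiplicities via the rank-nullity identity g(λ) = n − rank(A − λI):
  rank(A − (0)·I) = 3, so dim ker(A − (0)·I) = n − 3 = 1
  rank(A − (4)·I) = 3, so dim ker(A − (4)·I) = n − 3 = 1

Summary:
  λ = 0: algebraic multiplicity = 2, geometric multiplicity = 1
  λ = 4: algebraic multiplicity = 2, geometric multiplicity = 1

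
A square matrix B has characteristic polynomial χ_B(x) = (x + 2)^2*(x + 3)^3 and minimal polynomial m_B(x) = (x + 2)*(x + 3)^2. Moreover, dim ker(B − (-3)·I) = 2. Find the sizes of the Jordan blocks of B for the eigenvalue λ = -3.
Block sizes for λ = -3: [2, 1]

Step 1 — from the characteristic polynomial, algebraic multiplicity of λ = -3 is 3. From dim ker(B − (-3)·I) = 2, there are exactly 2 Jordan blocks for λ = -3.
Step 2 — from the minimal polynomial, the factor (x + 3)^2 tells us the largest block for λ = -3 has size 2.
Step 3 — with total size 3, 2 blocks, and largest block 2, the block sizes (in nonincreasing order) are [2, 1].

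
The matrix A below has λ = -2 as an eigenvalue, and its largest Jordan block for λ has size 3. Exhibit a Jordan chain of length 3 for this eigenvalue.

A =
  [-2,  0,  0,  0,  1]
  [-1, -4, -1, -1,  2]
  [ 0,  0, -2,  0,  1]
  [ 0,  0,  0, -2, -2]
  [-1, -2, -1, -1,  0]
A Jordan chain for λ = -2 of length 3:
v_1 = (-1, 0, -1, 2, 0)ᵀ
v_2 = (0, -1, 0, 0, -1)ᵀ
v_3 = (1, 0, 0, 0, 0)ᵀ

Let N = A − (-2)·I. We want v_3 with N^3 v_3 = 0 but N^2 v_3 ≠ 0; then v_{j-1} := N · v_j for j = 3, …, 2.

Pick v_3 = (1, 0, 0, 0, 0)ᵀ.
Then v_2 = N · v_3 = (0, -1, 0, 0, -1)ᵀ.
Then v_1 = N · v_2 = (-1, 0, -1, 2, 0)ᵀ.

Sanity check: (A − (-2)·I) v_1 = (0, 0, 0, 0, 0)ᵀ = 0. ✓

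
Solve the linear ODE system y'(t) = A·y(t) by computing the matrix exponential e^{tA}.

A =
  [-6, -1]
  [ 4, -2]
e^{tA} =
  [-2*t*exp(-4*t) + exp(-4*t), -t*exp(-4*t)]
  [4*t*exp(-4*t), 2*t*exp(-4*t) + exp(-4*t)]

Strategy: write A = P · J · P⁻¹ where J is a Jordan canonical form, so e^{tA} = P · e^{tJ} · P⁻¹, and e^{tJ} can be computed block-by-block.

A has Jordan form
J =
  [-4,  1]
  [ 0, -4]
(up to reordering of blocks).

Per-block formulas:
  For a 2×2 Jordan block J_2(-4): exp(t · J_2(-4)) = e^(-4t)·(I + t·N), where N is the 2×2 nilpotent shift.

After assembling e^{tJ} and conjugating by P, we get:

e^{tA} =
  [-2*t*exp(-4*t) + exp(-4*t), -t*exp(-4*t)]
  [4*t*exp(-4*t), 2*t*exp(-4*t) + exp(-4*t)]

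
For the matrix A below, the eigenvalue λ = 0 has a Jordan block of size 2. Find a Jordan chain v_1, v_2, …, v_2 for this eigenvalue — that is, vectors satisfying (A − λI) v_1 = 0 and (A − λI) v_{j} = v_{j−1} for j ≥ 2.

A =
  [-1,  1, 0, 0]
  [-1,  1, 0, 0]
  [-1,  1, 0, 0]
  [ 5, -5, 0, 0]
A Jordan chain for λ = 0 of length 2:
v_1 = (-1, -1, -1, 5)ᵀ
v_2 = (1, 0, 0, 0)ᵀ

Let N = A − (0)·I. We want v_2 with N^2 v_2 = 0 but N^1 v_2 ≠ 0; then v_{j-1} := N · v_j for j = 2, …, 2.

Pick v_2 = (1, 0, 0, 0)ᵀ.
Then v_1 = N · v_2 = (-1, -1, -1, 5)ᵀ.

Sanity check: (A − (0)·I) v_1 = (0, 0, 0, 0)ᵀ = 0. ✓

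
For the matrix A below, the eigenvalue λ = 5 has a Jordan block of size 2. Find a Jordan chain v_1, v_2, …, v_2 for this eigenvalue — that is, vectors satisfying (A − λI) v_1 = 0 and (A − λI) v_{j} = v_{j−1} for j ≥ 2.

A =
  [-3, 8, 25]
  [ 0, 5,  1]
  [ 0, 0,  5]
A Jordan chain for λ = 5 of length 2:
v_1 = (1, 1, 0)ᵀ
v_2 = (3, 0, 1)ᵀ

Let N = A − (5)·I. We want v_2 with N^2 v_2 = 0 but N^1 v_2 ≠ 0; then v_{j-1} := N · v_j for j = 2, …, 2.

Pick v_2 = (3, 0, 1)ᵀ.
Then v_1 = N · v_2 = (1, 1, 0)ᵀ.

Sanity check: (A − (5)·I) v_1 = (0, 0, 0)ᵀ = 0. ✓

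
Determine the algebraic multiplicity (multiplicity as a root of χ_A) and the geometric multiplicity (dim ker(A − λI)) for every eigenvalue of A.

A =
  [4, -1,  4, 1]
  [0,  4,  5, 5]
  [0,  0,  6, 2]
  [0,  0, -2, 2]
λ = 4: alg = 4, geom = 2

Step 1 — factor the characteristic polynomial to read off the algebraic multiplicities:
  χ_A(x) = (x - 4)^4

Step 2 — compute geometric multiplicities via the rank-nullity identity g(λ) = n − rank(A − λI):
  rank(A − (4)·I) = 2, so dim ker(A − (4)·I) = n − 2 = 2

Summary:
  λ = 4: algebraic multiplicity = 4, geometric multiplicity = 2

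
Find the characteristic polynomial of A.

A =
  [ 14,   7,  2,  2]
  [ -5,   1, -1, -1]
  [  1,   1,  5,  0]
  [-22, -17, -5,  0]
x^4 - 20*x^3 + 150*x^2 - 500*x + 625

Expanding det(x·I − A) (e.g. by cofactor expansion or by noting that A is similar to its Jordan form J, which has the same characteristic polynomial as A) gives
  χ_A(x) = x^4 - 20*x^3 + 150*x^2 - 500*x + 625
which factors as (x - 5)^4. The eigenvalues (with algebraic multiplicities) are λ = 5 with multiplicity 4.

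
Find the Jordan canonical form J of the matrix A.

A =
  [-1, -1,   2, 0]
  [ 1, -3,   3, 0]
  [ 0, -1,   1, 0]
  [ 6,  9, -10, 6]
J_3(-1) ⊕ J_1(6)

The characteristic polynomial is
  det(x·I − A) = x^4 - 3*x^3 - 15*x^2 - 17*x - 6 = (x - 6)*(x + 1)^3

Eigenvalues and multiplicities (the geometric multiplicity of λ is n − rank(A − λI), which equals the number of Jordan blocks for λ):
  λ = -1: algebraic multiplicity = 3, geometric multiplicity = 1
  λ = 6: algebraic multiplicity = 1, geometric multiplicity = 1

Determining the block sizes for each eigenvalue:
  λ = -1: one block (gm = 1), so the single block has size am = 3 → block sizes [3]
  λ = 6: one block (gm = 1), so the single block has size am = 1 → block sizes [1]

Assembling the blocks gives a Jordan form
J =
  [-1,  1,  0, 0]
  [ 0, -1,  1, 0]
  [ 0,  0, -1, 0]
  [ 0,  0,  0, 6]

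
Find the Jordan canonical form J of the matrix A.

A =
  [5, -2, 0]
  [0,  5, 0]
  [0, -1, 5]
J_2(5) ⊕ J_1(5)

The characteristic polynomial is
  det(x·I − A) = x^3 - 15*x^2 + 75*x - 125 = (x - 5)^3

Eigenvalues and multiplicities (the geometric multiplicity of λ is n − rank(A − λI), which equals the number of Jordan blocks for λ):
  λ = 5: algebraic multiplicity = 3, geometric multiplicity = 2

Determining the block sizes for each eigenvalue:
  λ = 5: 2 blocks summing to 3 forces exactly one block of size 2 and the rest size 1 → block sizes [2, 1]

Assembling the blocks gives a Jordan form
J =
  [5, 1, 0]
  [0, 5, 0]
  [0, 0, 5]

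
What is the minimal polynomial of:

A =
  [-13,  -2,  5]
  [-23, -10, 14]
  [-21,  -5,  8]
x^3 + 15*x^2 + 75*x + 125

The characteristic polynomial is χ_A(x) = (x + 5)^3, so the eigenvalues are known. The minimal polynomial is
  m_A(x) = Π_λ (x − λ)^{k_λ}
where k_λ is the size of the *largest* Jordan block for λ (equivalently, the smallest k with (A − λI)^k v = 0 for every generalised eigenvector v of λ).

  λ = -5: largest Jordan block has size 3, contributing (x + 5)^3

So m_A(x) = (x + 5)^3 = x^3 + 15*x^2 + 75*x + 125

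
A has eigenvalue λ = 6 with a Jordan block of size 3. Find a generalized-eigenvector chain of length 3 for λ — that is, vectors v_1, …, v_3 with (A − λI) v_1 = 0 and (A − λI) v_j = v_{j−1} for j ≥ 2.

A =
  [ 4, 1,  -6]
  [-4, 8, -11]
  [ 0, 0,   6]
A Jordan chain for λ = 6 of length 3:
v_1 = (1, 2, 0)ᵀ
v_2 = (-6, -11, 0)ᵀ
v_3 = (0, 0, 1)ᵀ

Let N = A − (6)·I. We want v_3 with N^3 v_3 = 0 but N^2 v_3 ≠ 0; then v_{j-1} := N · v_j for j = 3, …, 2.

Pick v_3 = (0, 0, 1)ᵀ.
Then v_2 = N · v_3 = (-6, -11, 0)ᵀ.
Then v_1 = N · v_2 = (1, 2, 0)ᵀ.

Sanity check: (A − (6)·I) v_1 = (0, 0, 0)ᵀ = 0. ✓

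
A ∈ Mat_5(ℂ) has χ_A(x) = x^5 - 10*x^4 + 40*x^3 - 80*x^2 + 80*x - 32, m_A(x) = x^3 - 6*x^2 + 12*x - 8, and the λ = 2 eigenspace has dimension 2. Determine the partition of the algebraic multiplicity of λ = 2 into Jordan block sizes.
Block sizes for λ = 2: [3, 2]

Step 1 — from the characteristic polynomial, algebraic multiplicity of λ = 2 is 5. From dim ker(A − (2)·I) = 2, there are exactly 2 Jordan blocks for λ = 2.
Step 2 — from the minimal polynomial, the factor (x − 2)^3 tells us the largest block for λ = 2 has size 3.
Step 3 — with total size 5, 2 blocks, and largest block 3, the block sizes (in nonincreasing order) are [3, 2].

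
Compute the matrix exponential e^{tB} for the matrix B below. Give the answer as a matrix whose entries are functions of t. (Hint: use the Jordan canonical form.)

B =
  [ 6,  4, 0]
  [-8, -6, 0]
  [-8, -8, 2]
e^{tB} =
  [2*exp(2*t) - exp(-2*t), exp(2*t) - exp(-2*t), 0]
  [-2*exp(2*t) + 2*exp(-2*t), -exp(2*t) + 2*exp(-2*t), 0]
  [-2*exp(2*t) + 2*exp(-2*t), -2*exp(2*t) + 2*exp(-2*t), exp(2*t)]

Strategy: write B = P · J · P⁻¹ where J is a Jordan canonical form, so e^{tB} = P · e^{tJ} · P⁻¹, and e^{tJ} can be computed block-by-block.

B has Jordan form
J =
  [-2, 0, 0]
  [ 0, 2, 0]
  [ 0, 0, 2]
(up to reordering of blocks).

Per-block formulas:
  For a 1×1 block at λ = 2: exp(t · [2]) = [e^(2t)].
  For a 1×1 block at λ = -2: exp(t · [-2]) = [e^(-2t)].

After assembling e^{tJ} and conjugating by P, we get:

e^{tB} =
  [2*exp(2*t) - exp(-2*t), exp(2*t) - exp(-2*t), 0]
  [-2*exp(2*t) + 2*exp(-2*t), -exp(2*t) + 2*exp(-2*t), 0]
  [-2*exp(2*t) + 2*exp(-2*t), -2*exp(2*t) + 2*exp(-2*t), exp(2*t)]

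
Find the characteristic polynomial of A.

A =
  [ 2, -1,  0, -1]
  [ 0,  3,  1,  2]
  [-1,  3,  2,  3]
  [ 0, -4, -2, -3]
x^4 - 4*x^3 + 6*x^2 - 4*x + 1

Expanding det(x·I − A) (e.g. by cofactor expansion or by noting that A is similar to its Jordan form J, which has the same characteristic polynomial as A) gives
  χ_A(x) = x^4 - 4*x^3 + 6*x^2 - 4*x + 1
which factors as (x - 1)^4. The eigenvalues (with algebraic multiplicities) are λ = 1 with multiplicity 4.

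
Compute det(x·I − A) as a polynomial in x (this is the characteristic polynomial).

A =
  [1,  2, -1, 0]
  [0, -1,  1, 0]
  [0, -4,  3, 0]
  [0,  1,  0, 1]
x^4 - 4*x^3 + 6*x^2 - 4*x + 1

Expanding det(x·I − A) (e.g. by cofactor expansion or by noting that A is similar to its Jordan form J, which has the same characteristic polynomial as A) gives
  χ_A(x) = x^4 - 4*x^3 + 6*x^2 - 4*x + 1
which factors as (x - 1)^4. The eigenvalues (with algebraic multiplicities) are λ = 1 with multiplicity 4.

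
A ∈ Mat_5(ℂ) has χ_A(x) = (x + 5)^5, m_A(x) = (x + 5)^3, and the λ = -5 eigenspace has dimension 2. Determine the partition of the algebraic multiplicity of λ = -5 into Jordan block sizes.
Block sizes for λ = -5: [3, 2]

Step 1 — from the characteristic polynomial, algebraic multiplicity of λ = -5 is 5. From dim ker(A − (-5)·I) = 2, there are exactly 2 Jordan blocks for λ = -5.
Step 2 — from the minimal polynomial, the factor (x + 5)^3 tells us the largest block for λ = -5 has size 3.
Step 3 — with total size 5, 2 blocks, and largest block 3, the block sizes (in nonincreasing order) are [3, 2].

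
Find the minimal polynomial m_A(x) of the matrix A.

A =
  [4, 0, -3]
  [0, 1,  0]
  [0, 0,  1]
x^2 - 5*x + 4

The characteristic polynomial is χ_A(x) = (x - 4)*(x - 1)^2, so the eigenvalues are known. The minimal polynomial is
  m_A(x) = Π_λ (x − λ)^{k_λ}
where k_λ is the size of the *largest* Jordan block for λ (equivalently, the smallest k with (A − λI)^k v = 0 for every generalised eigenvector v of λ).

  λ = 1: largest Jordan block has size 1, contributing (x − 1)
  λ = 4: largest Jordan block has size 1, contributing (x − 4)

So m_A(x) = (x - 4)*(x - 1) = x^2 - 5*x + 4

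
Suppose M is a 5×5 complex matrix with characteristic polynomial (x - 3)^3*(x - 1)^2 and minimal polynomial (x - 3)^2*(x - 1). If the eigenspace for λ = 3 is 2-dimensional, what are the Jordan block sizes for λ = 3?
Block sizes for λ = 3: [2, 1]

Step 1 — from the characteristic polynomial, algebraic multiplicity of λ = 3 is 3. From dim ker(M − (3)·I) = 2, there are exactly 2 Jordan blocks for λ = 3.
Step 2 — from the minimal polynomial, the factor (x − 3)^2 tells us the largest block for λ = 3 has size 2.
Step 3 — with total size 3, 2 blocks, and largest block 2, the block sizes (in nonincreasing order) are [2, 1].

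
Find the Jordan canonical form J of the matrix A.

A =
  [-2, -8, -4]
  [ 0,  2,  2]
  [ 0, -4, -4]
J_1(-2) ⊕ J_1(-2) ⊕ J_1(0)

The characteristic polynomial is
  det(x·I − A) = x^3 + 4*x^2 + 4*x = x*(x + 2)^2

Eigenvalues and multiplicities (the geometric multiplicity of λ is n − rank(A − λI), which equals the number of Jordan blocks for λ):
  λ = -2: algebraic multiplicity = 2, geometric multiplicity = 2
  λ = 0: algebraic multiplicity = 1, geometric multiplicity = 1

Determining the block sizes for each eigenvalue:
  λ = -2: gm = am = 2, so every block has size 1 → block sizes [1, 1]
  λ = 0: one block (gm = 1), so the single block has size am = 1 → block sizes [1]

Assembling the blocks gives a Jordan form
J =
  [-2,  0, 0]
  [ 0, -2, 0]
  [ 0,  0, 0]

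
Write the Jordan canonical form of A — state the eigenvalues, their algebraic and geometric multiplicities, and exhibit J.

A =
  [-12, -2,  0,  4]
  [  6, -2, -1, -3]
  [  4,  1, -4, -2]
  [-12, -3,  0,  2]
J_3(-4) ⊕ J_1(-4)

The characteristic polynomial is
  det(x·I − A) = x^4 + 16*x^3 + 96*x^2 + 256*x + 256 = (x + 4)^4

Eigenvalues and multiplicities (the geometric multiplicity of λ is n − rank(A − λI), which equals the number of Jordan blocks for λ):
  λ = -4: algebraic multiplicity = 4, geometric multiplicity = 2

Determining the block sizes for each eigenvalue:
  λ = -4: with am = 4 and gm = 2, the partition is not yet determined (e.g. several partitions of 4 into 2 parts exist). Let N = A − (-4)·I. Computing rank(N^1) = 2, rank(N^2) = 1, rank(N^3) = 0; the number of blocks of size ≥ j is rank(N^{j−1}) − rank(N^j), giving [2, 1, 1]. So we have 1 block(s) of size 3, 1 block(s) of size 1 → block sizes [3, 1]

Assembling the blocks gives a Jordan form
J =
  [-4,  1,  0,  0]
  [ 0, -4,  1,  0]
  [ 0,  0, -4,  0]
  [ 0,  0,  0, -4]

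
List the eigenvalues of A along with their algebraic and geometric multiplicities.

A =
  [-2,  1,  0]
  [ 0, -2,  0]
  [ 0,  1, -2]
λ = -2: alg = 3, geom = 2

Step 1 — factor the characteristic polynomial to read off the algebraic multiplicities:
  χ_A(x) = (x + 2)^3

Step 2 — compute geometric multiplicities via the rank-nullity identity g(λ) = n − rank(A − λI):
  rank(A − (-2)·I) = 1, so dim ker(A − (-2)·I) = n − 1 = 2

Summary:
  λ = -2: algebraic multiplicity = 3, geometric multiplicity = 2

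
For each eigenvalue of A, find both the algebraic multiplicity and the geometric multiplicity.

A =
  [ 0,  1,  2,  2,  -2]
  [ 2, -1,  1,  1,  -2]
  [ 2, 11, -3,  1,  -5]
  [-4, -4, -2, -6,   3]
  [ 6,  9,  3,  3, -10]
λ = -4: alg = 5, geom = 2

Step 1 — factor the characteristic polynomial to read off the algebraic multiplicities:
  χ_A(x) = (x + 4)^5

Step 2 — compute geometric multiplicities via the rank-nullity identity g(λ) = n − rank(A − λI):
  rank(A − (-4)·I) = 3, so dim ker(A − (-4)·I) = n − 3 = 2

Summary:
  λ = -4: algebraic multiplicity = 5, geometric multiplicity = 2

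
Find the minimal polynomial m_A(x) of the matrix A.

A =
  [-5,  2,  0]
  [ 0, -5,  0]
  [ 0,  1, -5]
x^2 + 10*x + 25

The characteristic polynomial is χ_A(x) = (x + 5)^3, so the eigenvalues are known. The minimal polynomial is
  m_A(x) = Π_λ (x − λ)^{k_λ}
where k_λ is the size of the *largest* Jordan block for λ (equivalently, the smallest k with (A − λI)^k v = 0 for every generalised eigenvector v of λ).

  λ = -5: largest Jordan block has size 2, contributing (x + 5)^2

So m_A(x) = (x + 5)^2 = x^2 + 10*x + 25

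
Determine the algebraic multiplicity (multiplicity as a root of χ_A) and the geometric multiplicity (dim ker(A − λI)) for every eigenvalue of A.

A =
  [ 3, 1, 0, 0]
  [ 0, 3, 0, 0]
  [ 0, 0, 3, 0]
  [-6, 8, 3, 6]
λ = 3: alg = 3, geom = 2; λ = 6: alg = 1, geom = 1

Step 1 — factor the characteristic polynomial to read off the algebraic multiplicities:
  χ_A(x) = (x - 6)*(x - 3)^3

Step 2 — compute geometric multiplicities via the rank-nullity identity g(λ) = n − rank(A − λI):
  rank(A − (3)·I) = 2, so dim ker(A − (3)·I) = n − 2 = 2
  rank(A − (6)·I) = 3, so dim ker(A − (6)·I) = n − 3 = 1

Summary:
  λ = 3: algebraic multiplicity = 3, geometric multiplicity = 2
  λ = 6: algebraic multiplicity = 1, geometric multiplicity = 1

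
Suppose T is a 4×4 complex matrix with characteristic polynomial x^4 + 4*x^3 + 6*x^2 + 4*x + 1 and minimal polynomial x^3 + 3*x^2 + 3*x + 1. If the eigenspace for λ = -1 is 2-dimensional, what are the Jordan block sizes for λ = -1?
Block sizes for λ = -1: [3, 1]

Step 1 — from the characteristic polynomial, algebraic multiplicity of λ = -1 is 4. From dim ker(T − (-1)·I) = 2, there are exactly 2 Jordan blocks for λ = -1.
Step 2 — from the minimal polynomial, the factor (x + 1)^3 tells us the largest block for λ = -1 has size 3.
Step 3 — with total size 4, 2 blocks, and largest block 3, the block sizes (in nonincreasing order) are [3, 1].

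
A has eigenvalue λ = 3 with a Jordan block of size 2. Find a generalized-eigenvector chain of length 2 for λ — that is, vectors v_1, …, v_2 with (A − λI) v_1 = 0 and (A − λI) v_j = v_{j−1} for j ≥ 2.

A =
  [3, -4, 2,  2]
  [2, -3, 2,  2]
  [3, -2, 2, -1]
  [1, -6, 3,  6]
A Jordan chain for λ = 3 of length 2:
v_1 = (0, 0, -1, 1)ᵀ
v_2 = (1, 1, 2, 0)ᵀ

Let N = A − (3)·I. We want v_2 with N^2 v_2 = 0 but N^1 v_2 ≠ 0; then v_{j-1} := N · v_j for j = 2, …, 2.

Pick v_2 = (1, 1, 2, 0)ᵀ.
Then v_1 = N · v_2 = (0, 0, -1, 1)ᵀ.

Sanity check: (A − (3)·I) v_1 = (0, 0, 0, 0)ᵀ = 0. ✓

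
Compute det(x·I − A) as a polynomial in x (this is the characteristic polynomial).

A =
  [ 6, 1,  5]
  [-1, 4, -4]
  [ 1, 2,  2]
x^3 - 12*x^2 + 48*x - 64

Expanding det(x·I − A) (e.g. by cofactor expansion or by noting that A is similar to its Jordan form J, which has the same characteristic polynomial as A) gives
  χ_A(x) = x^3 - 12*x^2 + 48*x - 64
which factors as (x - 4)^3. The eigenvalues (with algebraic multiplicities) are λ = 4 with multiplicity 3.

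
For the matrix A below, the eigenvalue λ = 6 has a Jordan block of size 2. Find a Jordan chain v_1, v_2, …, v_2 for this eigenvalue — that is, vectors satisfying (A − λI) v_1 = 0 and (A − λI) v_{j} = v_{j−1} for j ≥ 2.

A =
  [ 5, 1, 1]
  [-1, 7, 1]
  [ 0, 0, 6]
A Jordan chain for λ = 6 of length 2:
v_1 = (-1, -1, 0)ᵀ
v_2 = (1, 0, 0)ᵀ

Let N = A − (6)·I. We want v_2 with N^2 v_2 = 0 but N^1 v_2 ≠ 0; then v_{j-1} := N · v_j for j = 2, …, 2.

Pick v_2 = (1, 0, 0)ᵀ.
Then v_1 = N · v_2 = (-1, -1, 0)ᵀ.

Sanity check: (A − (6)·I) v_1 = (0, 0, 0)ᵀ = 0. ✓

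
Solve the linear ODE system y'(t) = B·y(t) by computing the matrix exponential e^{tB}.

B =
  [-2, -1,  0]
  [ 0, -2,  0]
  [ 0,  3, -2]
e^{tB} =
  [exp(-2*t), -t*exp(-2*t), 0]
  [0, exp(-2*t), 0]
  [0, 3*t*exp(-2*t), exp(-2*t)]

Strategy: write B = P · J · P⁻¹ where J is a Jordan canonical form, so e^{tB} = P · e^{tJ} · P⁻¹, and e^{tJ} can be computed block-by-block.

B has Jordan form
J =
  [-2,  1,  0]
  [ 0, -2,  0]
  [ 0,  0, -2]
(up to reordering of blocks).

Per-block formulas:
  For a 1×1 block at λ = -2: exp(t · [-2]) = [e^(-2t)].
  For a 2×2 Jordan block J_2(-2): exp(t · J_2(-2)) = e^(-2t)·(I + t·N), where N is the 2×2 nilpotent shift.

After assembling e^{tJ} and conjugating by P, we get:

e^{tB} =
  [exp(-2*t), -t*exp(-2*t), 0]
  [0, exp(-2*t), 0]
  [0, 3*t*exp(-2*t), exp(-2*t)]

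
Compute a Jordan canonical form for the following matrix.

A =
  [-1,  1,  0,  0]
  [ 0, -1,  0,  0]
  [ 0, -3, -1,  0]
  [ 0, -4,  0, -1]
J_2(-1) ⊕ J_1(-1) ⊕ J_1(-1)

The characteristic polynomial is
  det(x·I − A) = x^4 + 4*x^3 + 6*x^2 + 4*x + 1 = (x + 1)^4

Eigenvalues and multiplicities (the geometric multiplicity of λ is n − rank(A − λI), which equals the number of Jordan blocks for λ):
  λ = -1: algebraic multiplicity = 4, geometric multiplicity = 3

Determining the block sizes for each eigenvalue:
  λ = -1: 3 blocks summing to 4 forces exactly one block of size 2 and the rest size 1 → block sizes [2, 1, 1]

Assembling the blocks gives a Jordan form
J =
  [-1,  1,  0,  0]
  [ 0, -1,  0,  0]
  [ 0,  0, -1,  0]
  [ 0,  0,  0, -1]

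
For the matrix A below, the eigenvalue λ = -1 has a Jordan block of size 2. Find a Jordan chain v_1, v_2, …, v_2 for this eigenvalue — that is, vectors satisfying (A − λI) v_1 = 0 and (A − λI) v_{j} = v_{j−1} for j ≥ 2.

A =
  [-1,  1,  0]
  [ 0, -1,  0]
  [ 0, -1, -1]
A Jordan chain for λ = -1 of length 2:
v_1 = (1, 0, -1)ᵀ
v_2 = (0, 1, 0)ᵀ

Let N = A − (-1)·I. We want v_2 with N^2 v_2 = 0 but N^1 v_2 ≠ 0; then v_{j-1} := N · v_j for j = 2, …, 2.

Pick v_2 = (0, 1, 0)ᵀ.
Then v_1 = N · v_2 = (1, 0, -1)ᵀ.

Sanity check: (A − (-1)·I) v_1 = (0, 0, 0)ᵀ = 0. ✓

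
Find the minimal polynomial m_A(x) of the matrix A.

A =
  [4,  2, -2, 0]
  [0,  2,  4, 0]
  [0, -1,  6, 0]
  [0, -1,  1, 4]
x^3 - 12*x^2 + 48*x - 64

The characteristic polynomial is χ_A(x) = (x - 4)^4, so the eigenvalues are known. The minimal polynomial is
  m_A(x) = Π_λ (x − λ)^{k_λ}
where k_λ is the size of the *largest* Jordan block for λ (equivalently, the smallest k with (A − λI)^k v = 0 for every generalised eigenvector v of λ).

  λ = 4: largest Jordan block has size 3, contributing (x − 4)^3

So m_A(x) = (x - 4)^3 = x^3 - 12*x^2 + 48*x - 64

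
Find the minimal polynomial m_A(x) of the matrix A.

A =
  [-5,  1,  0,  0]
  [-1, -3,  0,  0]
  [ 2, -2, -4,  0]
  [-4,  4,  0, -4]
x^2 + 8*x + 16

The characteristic polynomial is χ_A(x) = (x + 4)^4, so the eigenvalues are known. The minimal polynomial is
  m_A(x) = Π_λ (x − λ)^{k_λ}
where k_λ is the size of the *largest* Jordan block for λ (equivalently, the smallest k with (A − λI)^k v = 0 for every generalised eigenvector v of λ).

  λ = -4: largest Jordan block has size 2, contributing (x + 4)^2

So m_A(x) = (x + 4)^2 = x^2 + 8*x + 16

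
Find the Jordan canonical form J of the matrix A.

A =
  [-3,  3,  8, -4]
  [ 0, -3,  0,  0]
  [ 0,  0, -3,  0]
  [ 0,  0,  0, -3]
J_2(-3) ⊕ J_1(-3) ⊕ J_1(-3)

The characteristic polynomial is
  det(x·I − A) = x^4 + 12*x^3 + 54*x^2 + 108*x + 81 = (x + 3)^4

Eigenvalues and multiplicities (the geometric multiplicity of λ is n − rank(A − λI), which equals the number of Jordan blocks for λ):
  λ = -3: algebraic multiplicity = 4, geometric multiplicity = 3

Determining the block sizes for each eigenvalue:
  λ = -3: 3 blocks summing to 4 forces exactly one block of size 2 and the rest size 1 → block sizes [2, 1, 1]

Assembling the blocks gives a Jordan form
J =
  [-3,  1,  0,  0]
  [ 0, -3,  0,  0]
  [ 0,  0, -3,  0]
  [ 0,  0,  0, -3]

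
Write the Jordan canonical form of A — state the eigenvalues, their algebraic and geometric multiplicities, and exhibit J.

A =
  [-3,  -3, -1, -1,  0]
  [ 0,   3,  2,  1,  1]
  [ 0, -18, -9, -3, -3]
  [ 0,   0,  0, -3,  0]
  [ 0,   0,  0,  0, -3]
J_2(-3) ⊕ J_2(-3) ⊕ J_1(-3)

The characteristic polynomial is
  det(x·I − A) = x^5 + 15*x^4 + 90*x^3 + 270*x^2 + 405*x + 243 = (x + 3)^5

Eigenvalues and multiplicities (the geometric multiplicity of λ is n − rank(A − λI), which equals the number of Jordan blocks for λ):
  λ = -3: algebraic multiplicity = 5, geometric multiplicity = 3

Determining the block sizes for each eigenvalue:
  λ = -3: with am = 5 and gm = 3, the partition is not yet determined (e.g. several partitions of 5 into 3 parts exist). Let N = A − (-3)·I. Computing rank(N^1) = 2, rank(N^2) = 0; the number of blocks of size ≥ j is rank(N^{j−1}) − rank(N^j), giving [3, 2]. So we have 2 block(s) of size 2, 1 block(s) of size 1 → block sizes [2, 2, 1]

Assembling the blocks gives a Jordan form
J =
  [-3,  1,  0,  0,  0]
  [ 0, -3,  0,  0,  0]
  [ 0,  0, -3,  1,  0]
  [ 0,  0,  0, -3,  0]
  [ 0,  0,  0,  0, -3]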